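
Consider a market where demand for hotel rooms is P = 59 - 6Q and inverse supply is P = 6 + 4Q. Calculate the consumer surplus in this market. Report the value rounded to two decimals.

84.27

Equilibrium: 59 - 6Q = 6 + 4Q, so Q* = 5.3 and P* = 27.2.
The demand choke price is 59, so CS = (1/2)(Q*)(59 - P*) = (1/2)(5.3)(31.8) = 84.27.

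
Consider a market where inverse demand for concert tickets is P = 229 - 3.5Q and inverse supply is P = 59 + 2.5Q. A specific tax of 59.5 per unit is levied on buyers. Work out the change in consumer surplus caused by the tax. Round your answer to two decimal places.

-811.31

Pre-tax equilibrium: 229 - 3.5Q = 59 + 2.5Q gives Q* = 28.3333, P* = 129.8333.
With the tax, buyers' net willingness to pay falls by 59.5: (229 - 59.5) - 3.5Q = 59 + 2.5Q, so Q_t = 18.4167. Buyers pay P_b = 164.5417; sellers receive P_s = P_b - 59.5 = 105.0417.
CS falls from (1/2)(28.3333)(99.1667) = 1404.8611 to (1/2)(18.4167)(64.4583) = 593.5538, a change of -811.3073.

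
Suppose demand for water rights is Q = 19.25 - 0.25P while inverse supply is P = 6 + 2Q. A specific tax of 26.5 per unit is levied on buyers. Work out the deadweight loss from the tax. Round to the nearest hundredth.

58.52

Rewriting demand in inverse form: P = 77 - 4Q.
Pre-tax equilibrium: 77 - 4Q = 6 + 2Q gives Q* = 11.8333, P* = 29.6667.
With the tax, buyers' net willingness to pay falls by 26.5: (77 - 26.5) - 4Q = 6 + 2Q, so Q_t = 7.4167. Buyers pay P_b = 47.3333; sellers receive P_s = P_b - 26.5 = 20.8333.
The welfare triangle lost has base Q* - Q_t = 4.4167 and height t = 26.5, so DWL = (1/2)(4.4167)(26.5) = 58.5208.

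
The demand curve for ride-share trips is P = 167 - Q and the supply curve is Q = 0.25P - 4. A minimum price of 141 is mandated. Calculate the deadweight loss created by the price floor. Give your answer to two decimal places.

Rewriting supply in inverse form: P = 16 + 4Q.
Free-market equilibrium: 167 - Q = 16 + 4Q gives Q* = 30.2, P* = 136.8.
At the floor price 141, quantity demanded is (167 - 141)/1 = 26; demand is the short side, so Q = 26 trades at P = 141.
At Q = 26 the demand price is 141 and the supply price is 120. Deadweight loss is the triangle between the curves from 26 to 30.2: (1/2)(141 - 120)(30.2 - 26) = 44.1.

44.10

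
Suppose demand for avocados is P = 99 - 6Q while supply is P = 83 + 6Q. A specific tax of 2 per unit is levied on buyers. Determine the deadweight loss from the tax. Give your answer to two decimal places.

0.17

Pre-tax equilibrium: 99 - 6Q = 83 + 6Q gives Q* = 1.3333, P* = 91.
A tax on buyers shifts demand down by 2: (99 - 2) - 6Q = 83 + 6Q, so Q_t = 1.1667. Buyers pay P_b = 92; sellers receive P_s = P_b - 2 = 90.
The welfare triangle lost has base Q* - Q_t = 0.1667 and height t = 2, so DWL = (1/2)(0.1667)(2) = 0.1667.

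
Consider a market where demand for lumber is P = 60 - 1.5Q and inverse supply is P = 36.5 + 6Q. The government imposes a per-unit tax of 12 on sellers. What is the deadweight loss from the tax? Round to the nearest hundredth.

9.60

Pre-tax equilibrium: 60 - 1.5Q = 36.5 + 6Q gives Q* = 3.1333, P* = 55.3.
A tax on sellers shifts supply up by 12: 60 - 1.5Q = 36.5 + 6Q + 12, so Q_t = 1.5333. Buyers pay P_b = 57.7; sellers receive P_s = P_b - 12 = 45.7.
The welfare triangle lost has base Q* - Q_t = 1.6 and height t = 12, so DWL = (1/2)(1.6)(12) = 9.6.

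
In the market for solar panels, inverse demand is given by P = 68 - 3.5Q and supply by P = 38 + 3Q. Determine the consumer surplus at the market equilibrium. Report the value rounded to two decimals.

Setting demand equal to supply, 30 = 6.5Q, so Q* = 4.6154 and P* = 51.8462.
The demand choke price is 68, so CS = (1/2)(Q*)(68 - P*) = (1/2)(4.6154)(16.1538) = 37.2781.

37.28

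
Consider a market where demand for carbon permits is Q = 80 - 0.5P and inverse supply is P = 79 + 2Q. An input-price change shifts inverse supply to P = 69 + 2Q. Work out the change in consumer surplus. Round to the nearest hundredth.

107.50

Rewriting demand in inverse form: P = 160 - 2Q.
Initial equilibrium: Q_0 = 20.25, P_0 = 119.5; CS_0 = (1/2)(20.25)(40.5) = 410.0625, PS_0 = (1/2)(20.25)(40.5) = 410.0625.
New equilibrium: 160 - 2Q = 69 + 2Q gives Q_1 = 22.75, P_1 = 114.5; CS_1 = 517.5625, PS_1 = 517.5625.
Change in consumer surplus = 517.5625 - 410.0625 = 107.5.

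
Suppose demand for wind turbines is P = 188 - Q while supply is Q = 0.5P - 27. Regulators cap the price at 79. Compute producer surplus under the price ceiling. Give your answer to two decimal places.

Rewriting supply in inverse form: P = 54 + 2Q.
Without the control, 188 - Q = 54 + 2Q so Q* = 44.6667 and P* = 143.3333.
At P = 79, sellers supply (79 - 54)/2 = 12.5 while buyers want more, so the quantity traded is 12.5 at price 79.
PS is the triangle above supply below 79: (1/2)(12.5)(79 - 54) = 156.25.

156.25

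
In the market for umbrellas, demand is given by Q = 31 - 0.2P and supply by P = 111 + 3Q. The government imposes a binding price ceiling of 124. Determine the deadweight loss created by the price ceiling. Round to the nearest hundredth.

Rewriting demand in inverse form: P = 155 - 5Q.
Without the control, 155 - 5Q = 111 + 3Q so Q* = 5.5 and P* = 127.5.
At P = 124, sellers supply (124 - 111)/3 = 4.3333 while buyers want more, so the quantity traded is 4.3333 at price 124.
At Q = 4.3333 the demand price is 133.3333 and the supply price is 124. Deadweight loss is the triangle between the curves from 4.3333 to 5.5: (1/2)(133.3333 - 124)(5.5 - 4.3333) = 5.4444.

5.44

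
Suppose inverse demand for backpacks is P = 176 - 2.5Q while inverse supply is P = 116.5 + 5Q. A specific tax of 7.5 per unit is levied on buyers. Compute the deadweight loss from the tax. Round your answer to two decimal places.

3.75

Pre-tax equilibrium: 176 - 2.5Q = 116.5 + 5Q gives Q* = 7.9333, P* = 156.1667.
A tax on buyers shifts demand down by 7.5: (176 - 7.5) - 2.5Q = 116.5 + 5Q, so Q_t = 6.9333. Buyers pay P_b = 158.6667; sellers receive P_s = P_b - 7.5 = 151.1667.
Deadweight loss is the triangle between the curves from Q_t to Q*: (1/2)(7.9333 - 6.9333)(7.5) = 3.75.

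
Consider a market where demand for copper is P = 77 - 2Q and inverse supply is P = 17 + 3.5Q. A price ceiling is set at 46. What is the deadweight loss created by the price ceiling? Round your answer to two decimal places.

18.93

Free-market equilibrium: 77 - 2Q = 17 + 3.5Q gives Q* = 10.9091, P* = 55.1818.
At P = 46, sellers supply (46 - 17)/3.5 = 8.2857 while buyers want more, so the quantity traded is 8.2857 at price 46.
The lost-trades triangle has base Q* - 8.2857 = 2.6234 and height equal to the gap between the curves at Q = 8.2857, which is 60.4286 - 46 = 14.4286. DWL = (1/2)(2.6234)(14.4286) = 18.9258.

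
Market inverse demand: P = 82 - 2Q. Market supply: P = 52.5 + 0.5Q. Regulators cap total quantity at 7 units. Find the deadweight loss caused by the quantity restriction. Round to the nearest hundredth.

Without the quota, 82 - 2Q = 52.5 + 0.5Q gives Q* = 11.8.
At Q = 7 the demand price is 82 - 2(7) = 68 and the supply price is 52.5 + 0.5(7) = 56.
Deadweight loss is the triangle between the curves from 7 to 11.8: (1/2)(68 - 56)(11.8 - 7) = 28.8.

28.80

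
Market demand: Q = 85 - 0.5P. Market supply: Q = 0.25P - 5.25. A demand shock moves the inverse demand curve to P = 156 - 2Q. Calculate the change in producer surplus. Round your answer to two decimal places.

Rewriting demand in inverse form: P = 170 - 2Q.
Rewriting supply in inverse form: P = 21 + 4Q.
Initial equilibrium: Q_0 = 24.8333, P_0 = 120.3333; CS_0 = (1/2)(24.8333)(49.6667) = 616.6944, PS_0 = (1/2)(24.8333)(99.3333) = 1233.3889.
New equilibrium: 156 - 2Q = 21 + 4Q gives Q_1 = 22.5, P_1 = 111; CS_1 = 506.25, PS_1 = 1012.5.
Change in producer surplus = 1012.5 - 1233.3889 = -220.8889.

-220.89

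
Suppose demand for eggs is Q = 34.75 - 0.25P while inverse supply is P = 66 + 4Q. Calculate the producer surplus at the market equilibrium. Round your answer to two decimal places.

166.53

Rewriting demand in inverse form: P = 139 - 4Q.
Setting demand equal to supply, 73 = 8Q, so Q* = 9.125 and P* = 102.5.
The supply curve's price intercept is 66, so PS = (1/2)(Q*)(P* - 66) = (1/2)(9.125)(36.5) = 166.5312.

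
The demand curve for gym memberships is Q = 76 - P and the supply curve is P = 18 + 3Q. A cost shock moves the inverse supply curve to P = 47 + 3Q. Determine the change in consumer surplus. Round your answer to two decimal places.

Rewriting demand in inverse form: P = 76 - Q.
Initial equilibrium: Q_0 = 14.5, P_0 = 61.5; CS_0 = (1/2)(14.5)(14.5) = 105.125, PS_0 = (1/2)(14.5)(43.5) = 315.375.
New equilibrium: 76 - Q = 47 + 3Q gives Q_1 = 7.25, P_1 = 68.75; CS_1 = 26.2812, PS_1 = 78.8438.
Change in consumer surplus = 26.2812 - 105.125 = -78.8438.

-78.84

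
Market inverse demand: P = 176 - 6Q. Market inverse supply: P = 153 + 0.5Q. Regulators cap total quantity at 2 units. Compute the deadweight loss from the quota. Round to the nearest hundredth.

7.69

Unrestricted equilibrium: Q* = (176 - 153)/(6 + 0.5) = 3.5385.
At Q = 2 the demand price is 176 - 6(2) = 164 and the supply price is 153 + 0.5(2) = 154.
Deadweight loss is the triangle between the curves from 2 to 3.5385: (1/2)(164 - 154)(3.5385 - 2) = 7.6923.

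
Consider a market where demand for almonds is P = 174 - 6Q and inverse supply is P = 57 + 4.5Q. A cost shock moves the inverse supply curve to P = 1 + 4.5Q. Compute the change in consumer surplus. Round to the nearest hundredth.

441.90

Initial equilibrium: Q_0 = 11.1429, P_0 = 107.1429; CS_0 = (1/2)(11.1429)(66.8571) = 372.4898, PS_0 = (1/2)(11.1429)(50.1429) = 279.3673.
New equilibrium: 174 - 6Q = 1 + 4.5Q gives Q_1 = 16.4762, P_1 = 75.1429; CS_1 = 814.3946, PS_1 = 610.7959.
Change in consumer surplus = 814.3946 - 372.4898 = 441.9048.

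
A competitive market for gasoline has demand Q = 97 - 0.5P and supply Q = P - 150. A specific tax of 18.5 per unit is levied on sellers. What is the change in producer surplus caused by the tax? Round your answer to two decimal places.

-71.43

Rewriting demand in inverse form: P = 194 - 2Q.
Rewriting supply in inverse form: P = 150 + Q.
Pre-tax equilibrium: 194 - 2Q = 150 + Q gives Q* = 14.6667, P* = 164.6667.
With the tax, sellers need 18.5 more per unit: 194 - 2Q = 150 + Q + 18.5, so Q_t = 8.5. Buyers pay P_b = 177; sellers receive P_s = P_b - 18.5 = 158.5.
PS falls from (1/2)(14.6667)(14.6667) = 107.5556 to (1/2)(8.5)(8.5) = 36.125, a change of -71.4306.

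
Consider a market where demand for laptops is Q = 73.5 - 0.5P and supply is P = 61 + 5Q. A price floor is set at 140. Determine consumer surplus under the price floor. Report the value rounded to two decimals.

12.25

Rewriting demand in inverse form: P = 147 - 2Q.
Without the control, 147 - 2Q = 61 + 5Q so Q* = 12.2857 and P* = 122.4286.
At P = 140, buyers demand (147 - 140)/2 = 3.5 while sellers would supply more, so the quantity traded is 3.5 at price 140.
CS is the triangle under demand above 140: (1/2)(3.5)(147 - 140) = 12.25.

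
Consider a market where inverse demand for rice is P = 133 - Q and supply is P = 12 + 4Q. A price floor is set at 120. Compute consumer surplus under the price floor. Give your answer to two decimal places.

Free-market equilibrium: 133 - Q = 12 + 4Q gives Q* = 24.2, P* = 108.8.
At P = 120, buyers demand (133 - 120)/1 = 13 while sellers would supply more, so the quantity traded is 13 at price 120.
CS is the triangle under demand above 120: (1/2)(13)(133 - 120) = 84.5.

84.50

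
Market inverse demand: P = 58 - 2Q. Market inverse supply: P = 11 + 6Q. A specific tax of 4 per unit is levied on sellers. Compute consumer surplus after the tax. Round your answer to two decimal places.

28.89

Without the tax, 58 - 2Q = 11 + 6Q so Q* = 5.875 and P* = 46.25.
With the tax, sellers need 4 more per unit: 58 - 2Q = 11 + 6Q + 4, so Q_t = 5.375. Buyers pay P_b = 47.25; sellers receive P_s = P_b - 4 = 43.25.
CS = (1/2)(Q_t)(58 - P_b) = (1/2)(5.375)(10.75) = 28.8906.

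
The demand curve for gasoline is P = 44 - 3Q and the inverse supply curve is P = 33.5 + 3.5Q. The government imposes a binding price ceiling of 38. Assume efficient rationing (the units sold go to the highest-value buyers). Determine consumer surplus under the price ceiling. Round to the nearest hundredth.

Without the control, 44 - 3Q = 33.5 + 3.5Q so Q* = 1.6154 and P* = 39.1538.
At the ceiling price 38, quantity supplied is (38 - 33.5)/3.5 = 1.2857; supply is the short side, so Q = 1.2857 trades at P = 38.
The demand price at Q = 1.2857 is 40.1429. CS is the trapezoid between demand and 38 over [0, 1.2857]: (1/2)[(44 - 38) + (40.1429 - 38)](1.2857) = 5.2347.

5.23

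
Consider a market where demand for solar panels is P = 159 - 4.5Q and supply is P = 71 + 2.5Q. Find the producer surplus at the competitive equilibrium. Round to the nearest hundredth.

197.55

Equilibrium: 159 - 4.5Q = 71 + 2.5Q, so Q* = 12.5714 and P* = 102.4286.
Producer surplus is the triangle above supply below P*: (1/2)(12.5714)(102.4286 - 71) = (1/2)(12.5714)(31.4286) = 197.551.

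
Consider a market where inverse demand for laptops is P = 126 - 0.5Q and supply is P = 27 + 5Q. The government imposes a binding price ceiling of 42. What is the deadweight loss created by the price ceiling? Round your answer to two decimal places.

618.75

Without the control, 126 - 0.5Q = 27 + 5Q so Q* = 18 and P* = 117.
At P = 42, sellers supply (42 - 27)/5 = 3 while buyers want more, so the quantity traded is 3 at price 42.
At Q = 3 the demand price is 124.5 and the supply price is 42. Deadweight loss is the triangle between the curves from 3 to 18: (1/2)(124.5 - 42)(18 - 3) = 618.75.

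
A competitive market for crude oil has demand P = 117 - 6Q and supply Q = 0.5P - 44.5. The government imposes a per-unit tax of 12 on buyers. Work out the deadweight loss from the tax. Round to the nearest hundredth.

9.00

Rewriting supply in inverse form: P = 89 + 2Q.
Without the tax, 117 - 6Q = 89 + 2Q so Q* = 3.5 and P* = 96.
With the tax, buyers' net willingness to pay falls by 12: (117 - 12) - 6Q = 89 + 2Q, so Q_t = 2. Buyers pay P_b = 105; sellers receive P_s = P_b - 12 = 93.
The welfare triangle lost has base Q* - Q_t = 1.5 and height t = 12, so DWL = (1/2)(1.5)(12) = 9.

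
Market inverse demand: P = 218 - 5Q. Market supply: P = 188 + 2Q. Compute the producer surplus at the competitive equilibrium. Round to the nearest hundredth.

Set 218 - 5Q = 188 + 2Q, which gives 30 = 7Q, so Q* = 4.2857 and P* = 218 - 5(4.2857) = 196.5714.
PS is the area between P* and the supply curve from 0 to Q*: (1/2)(4.2857)(8.5714) = 18.3673.

18.37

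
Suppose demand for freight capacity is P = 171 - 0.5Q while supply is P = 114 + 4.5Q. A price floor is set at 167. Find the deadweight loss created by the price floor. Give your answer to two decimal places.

Without the control, 171 - 0.5Q = 114 + 4.5Q so Q* = 11.4 and P* = 165.3.
At the floor price 167, quantity demanded is (171 - 167)/0.5 = 8; demand is the short side, so Q = 8 trades at P = 167.
At Q = 8 the demand price is 167 and the supply price is 150. Deadweight loss is the triangle between the curves from 8 to 11.4: (1/2)(167 - 150)(11.4 - 8) = 28.9.

28.90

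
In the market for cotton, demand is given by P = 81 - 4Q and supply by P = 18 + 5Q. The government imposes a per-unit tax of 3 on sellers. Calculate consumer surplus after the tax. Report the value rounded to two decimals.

Without the tax, 81 - 4Q = 18 + 5Q so Q* = 7 and P* = 53.
A tax on sellers shifts supply up by 3: 81 - 4Q = 18 + 5Q + 3, so Q_t = 6.6667. Buyers pay P_b = 54.3333; sellers receive P_s = P_b - 3 = 51.3333.
Consumer surplus is the triangle under demand above P_b: (1/2)(6.6667)(81 - 54.3333) = 88.8889.

88.89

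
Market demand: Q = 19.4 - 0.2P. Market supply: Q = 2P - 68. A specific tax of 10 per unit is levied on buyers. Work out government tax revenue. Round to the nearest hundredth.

96.36

Rewriting demand in inverse form: P = 97 - 5Q.
Rewriting supply in inverse form: P = 34 + 0.5Q.
Without the tax, 97 - 5Q = 34 + 0.5Q so Q* = 11.4545 and P* = 39.7273.
With the tax, buyers' net willingness to pay falls by 10: (97 - 10) - 5Q = 34 + 0.5Q, so Q_t = 9.6364. Buyers pay P_b = 48.8182; sellers receive P_s = P_b - 10 = 38.8182.
Tax revenue = t x Q_t = 10 x 9.6364 = 96.3636.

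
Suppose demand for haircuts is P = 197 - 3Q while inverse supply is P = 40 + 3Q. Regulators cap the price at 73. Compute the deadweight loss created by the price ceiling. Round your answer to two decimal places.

Free-market equilibrium: 197 - 3Q = 40 + 3Q gives Q* = 26.1667, P* = 118.5.
At the ceiling price 73, quantity supplied is (73 - 40)/3 = 11; supply is the short side, so Q = 11 trades at P = 73.
The lost-trades triangle has base Q* - 11 = 15.1667 and height equal to the gap between the curves at Q = 11, which is 164 - 73 = 91. DWL = (1/2)(15.1667)(91) = 690.0833.

690.08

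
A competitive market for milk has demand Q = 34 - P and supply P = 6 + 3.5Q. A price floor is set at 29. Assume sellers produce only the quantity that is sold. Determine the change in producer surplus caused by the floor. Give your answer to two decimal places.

3.50

Rewriting demand in inverse form: P = 34 - Q.
Free-market equilibrium: 34 - Q = 6 + 3.5Q gives Q* = 6.2222, P* = 27.7778.
At the floor price 29, quantity demanded is (34 - 29)/1 = 5; demand is the short side, so Q = 5 trades at P = 29.
PS goes from (1/2)(6.2222)(21.7778) = 67.7531 to 71.25 (computed as (29 - 6)(5) - (1/2)(3.5)(5)^2), a change of 3.4969.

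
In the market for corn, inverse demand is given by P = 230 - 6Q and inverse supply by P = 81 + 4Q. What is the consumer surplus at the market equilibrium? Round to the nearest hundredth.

Equilibrium: 230 - 6Q = 81 + 4Q, so Q* = 14.9 and P* = 140.6.
The demand choke price is 230, so CS = (1/2)(Q*)(230 - P*) = (1/2)(14.9)(89.4) = 666.03.

666.03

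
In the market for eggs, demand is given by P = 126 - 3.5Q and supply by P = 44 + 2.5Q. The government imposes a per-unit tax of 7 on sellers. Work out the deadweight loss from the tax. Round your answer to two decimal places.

4.08

Without the tax, 126 - 3.5Q = 44 + 2.5Q so Q* = 13.6667 and P* = 78.1667.
A tax on sellers shifts supply up by 7: 126 - 3.5Q = 44 + 2.5Q + 7, so Q_t = 12.5. Buyers pay P_b = 82.25; sellers receive P_s = P_b - 7 = 75.25.
Deadweight loss is the triangle between the curves from Q_t to Q*: (1/2)(13.6667 - 12.5)(7) = 4.0833.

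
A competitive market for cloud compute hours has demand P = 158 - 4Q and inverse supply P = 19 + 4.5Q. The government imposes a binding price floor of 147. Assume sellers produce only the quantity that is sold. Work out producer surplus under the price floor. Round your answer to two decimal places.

Without the control, 158 - 4Q = 19 + 4.5Q so Q* = 16.3529 and P* = 92.5882.
At the floor price 147, quantity demanded is (158 - 147)/4 = 2.75; demand is the short side, so Q = 2.75 trades at P = 147.
The supply price at Q = 2.75 is 31.375. PS is the trapezoid between 147 and supply over [0, 2.75]: (1/2)[(147 - 19) + (147 - 31.375)](2.75) = 334.9844.

334.98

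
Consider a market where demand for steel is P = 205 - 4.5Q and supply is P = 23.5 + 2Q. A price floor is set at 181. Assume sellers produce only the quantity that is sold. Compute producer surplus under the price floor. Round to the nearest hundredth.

811.56

Without the control, 205 - 4.5Q = 23.5 + 2Q so Q* = 27.9231 and P* = 79.3462.
At the floor price 181, quantity demanded is (205 - 181)/4.5 = 5.3333; demand is the short side, so Q = 5.3333 trades at P = 181.
The supply price at Q = 5.3333 is 34.1667. PS is the trapezoid between 181 and supply over [0, 5.3333]: (1/2)[(181 - 23.5) + (181 - 34.1667)](5.3333) = 811.5556.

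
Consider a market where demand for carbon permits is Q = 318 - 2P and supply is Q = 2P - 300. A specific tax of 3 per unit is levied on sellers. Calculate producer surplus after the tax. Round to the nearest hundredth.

9.00

Rewriting demand in inverse form: P = 159 - 0.5Q.
Rewriting supply in inverse form: P = 150 + 0.5Q.
Pre-tax equilibrium: 159 - 0.5Q = 150 + 0.5Q gives Q* = 9, P* = 154.5.
With the tax, sellers need 3 more per unit: 159 - 0.5Q = 150 + 0.5Q + 3, so Q_t = 6. Buyers pay P_b = 156; sellers receive P_s = P_b - 3 = 153.
PS = (1/2)(Q_t)(P_s - 150) = (1/2)(6)(3) = 9.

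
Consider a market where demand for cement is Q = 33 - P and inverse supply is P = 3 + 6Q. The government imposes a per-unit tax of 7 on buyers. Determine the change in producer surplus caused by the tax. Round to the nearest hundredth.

Rewriting demand in inverse form: P = 33 - Q.
Without the tax, 33 - Q = 3 + 6Q so Q* = 4.2857 and P* = 28.7143.
With the tax, buyers' net willingness to pay falls by 7: (33 - 7) - Q = 3 + 6Q, so Q_t = 3.2857. Buyers pay P_b = 29.7143; sellers receive P_s = P_b - 7 = 22.7143.
Producers lose the trapezoid between P_s and P* out to Q_t plus the triangle from Q_t to Q*: change in PS = 32.3878 - 55.102 = -22.7143.

-22.71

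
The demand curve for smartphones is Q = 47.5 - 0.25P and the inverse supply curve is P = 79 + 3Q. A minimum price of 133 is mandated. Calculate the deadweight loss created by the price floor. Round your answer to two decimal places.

Rewriting demand in inverse form: P = 190 - 4Q.
Free-market equilibrium: 190 - 4Q = 79 + 3Q gives Q* = 15.8571, P* = 126.5714.
At P = 133, buyers demand (190 - 133)/4 = 14.25 while sellers would supply more, so the quantity traded is 14.25 at price 133.
The lost-trades triangle has base Q* - 14.25 = 1.6071 and height equal to the gap between the curves at Q = 14.25, which is 133 - 121.75 = 11.25. DWL = (1/2)(1.6071)(11.25) = 9.0402.

9.04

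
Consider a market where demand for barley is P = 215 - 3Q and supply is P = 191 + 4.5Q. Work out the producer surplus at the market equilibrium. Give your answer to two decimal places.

23.04

Set 215 - 3Q = 191 + 4.5Q, which gives 24 = 7.5Q, so Q* = 3.2 and P* = 215 - 3(3.2) = 205.4.
The supply curve's price intercept is 191, so PS = (1/2)(Q*)(P* - 191) = (1/2)(3.2)(14.4) = 23.04.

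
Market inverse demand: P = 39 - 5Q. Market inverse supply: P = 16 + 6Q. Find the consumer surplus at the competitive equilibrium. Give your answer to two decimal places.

10.93

Equilibrium: 39 - 5Q = 16 + 6Q, so Q* = 2.0909 and P* = 28.5455.
Consumer surplus is the triangle under demand above P*: (1/2)(2.0909)(39 - 28.5455) = (1/2)(2.0909)(10.4545) = 10.9298.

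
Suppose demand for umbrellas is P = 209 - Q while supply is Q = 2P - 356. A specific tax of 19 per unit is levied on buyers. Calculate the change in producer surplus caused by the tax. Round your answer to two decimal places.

Rewriting supply in inverse form: P = 178 + 0.5Q.
Pre-tax equilibrium: 209 - Q = 178 + 0.5Q gives Q* = 20.6667, P* = 188.3333.
With the tax, buyers' net willingness to pay falls by 19: (209 - 19) - Q = 178 + 0.5Q, so Q_t = 8. Buyers pay P_b = 201; sellers receive P_s = P_b - 19 = 182.
PS falls from (1/2)(20.6667)(10.3333) = 106.7778 to (1/2)(8)(4) = 16, a change of -90.7778.

-90.78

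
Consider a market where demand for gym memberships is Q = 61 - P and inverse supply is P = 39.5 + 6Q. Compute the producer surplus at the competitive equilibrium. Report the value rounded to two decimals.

Rewriting demand in inverse form: P = 61 - Q.
Equilibrium: 61 - Q = 39.5 + 6Q, so Q* = 3.0714 and P* = 57.9286.
The supply curve's price intercept is 39.5, so PS = (1/2)(Q*)(P* - 39.5) = (1/2)(3.0714)(18.4286) = 28.301.

28.30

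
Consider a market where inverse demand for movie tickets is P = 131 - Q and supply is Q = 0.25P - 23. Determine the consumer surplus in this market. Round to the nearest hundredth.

Rewriting supply in inverse form: P = 92 + 4Q.
Setting demand equal to supply, 39 = 5Q, so Q* = 7.8 and P* = 123.2.
The demand choke price is 131, so CS = (1/2)(Q*)(131 - P*) = (1/2)(7.8)(7.8) = 30.42.

30.42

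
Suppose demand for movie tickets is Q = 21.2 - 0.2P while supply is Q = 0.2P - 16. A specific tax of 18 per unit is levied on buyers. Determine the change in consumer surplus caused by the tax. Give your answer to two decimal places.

-15.30

Rewriting demand in inverse form: P = 106 - 5Q.
Rewriting supply in inverse form: P = 80 + 5Q.
Pre-tax equilibrium: 106 - 5Q = 80 + 5Q gives Q* = 2.6, P* = 93.
With the tax, buyers' net willingness to pay falls by 18: (106 - 18) - 5Q = 80 + 5Q, so Q_t = 0.8. Buyers pay P_b = 102; sellers receive P_s = P_b - 18 = 84.
Consumers lose the trapezoid between P* and P_b out to Q_t plus the triangle from Q_t to Q*: change in CS = 1.6 - 16.9 = -15.3.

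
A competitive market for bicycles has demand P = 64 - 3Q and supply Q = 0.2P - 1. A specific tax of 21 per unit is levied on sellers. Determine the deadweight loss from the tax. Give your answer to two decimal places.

Rewriting supply in inverse form: P = 5 + 5Q.
Without the tax, 64 - 3Q = 5 + 5Q so Q* = 7.375 and P* = 41.875.
With the tax, sellers need 21 more per unit: 64 - 3Q = 5 + 5Q + 21, so Q_t = 4.75. Buyers pay P_b = 49.75; sellers receive P_s = P_b - 21 = 28.75.
The welfare triangle lost has base Q* - Q_t = 2.625 and height t = 21, so DWL = (1/2)(2.625)(21) = 27.5625.

27.56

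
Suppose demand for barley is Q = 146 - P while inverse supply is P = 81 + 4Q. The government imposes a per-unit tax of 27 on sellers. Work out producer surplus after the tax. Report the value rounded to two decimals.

Rewriting demand in inverse form: P = 146 - Q.
Pre-tax equilibrium: 146 - Q = 81 + 4Q gives Q* = 13, P* = 133.
With the tax, sellers need 27 more per unit: 146 - Q = 81 + 4Q + 27, so Q_t = 7.6. Buyers pay P_b = 138.4; sellers receive P_s = P_b - 27 = 111.4.
PS = (1/2)(Q_t)(P_s - 81) = (1/2)(7.6)(30.4) = 115.52.

115.52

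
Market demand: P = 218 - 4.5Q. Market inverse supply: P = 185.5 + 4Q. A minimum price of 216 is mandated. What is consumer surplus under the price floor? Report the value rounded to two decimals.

Free-market equilibrium: 218 - 4.5Q = 185.5 + 4Q gives Q* = 3.8235, P* = 200.7941.
At the floor price 216, quantity demanded is (218 - 216)/4.5 = 0.4444; demand is the short side, so Q = 0.4444 trades at P = 216.
CS is the triangle under demand above 216: (1/2)(0.4444)(218 - 216) = 0.4444.

0.44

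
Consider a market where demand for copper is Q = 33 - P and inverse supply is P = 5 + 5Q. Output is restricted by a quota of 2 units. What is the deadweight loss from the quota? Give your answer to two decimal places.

Rewriting demand in inverse form: P = 33 - Q.
Without the quota, 33 - Q = 5 + 5Q gives Q* = 4.6667.
At Q = 2 the demand price is 33 - (2) = 31 and the supply price is 5 + 5(2) = 15.
DWL = (1/2)(gap between curves at 2) x (Q* - 2) = (1/2)(16)(2.6667) = 21.3333.

21.33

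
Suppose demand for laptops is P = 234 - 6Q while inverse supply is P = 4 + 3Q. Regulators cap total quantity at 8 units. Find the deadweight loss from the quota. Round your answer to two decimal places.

1386.89

Unrestricted equilibrium: Q* = (234 - 4)/(6 + 3) = 25.5556.
At Q = 8 the demand price is 234 - 6(8) = 186 and the supply price is 4 + 3(8) = 28.
Deadweight loss is the triangle between the curves from 8 to 25.5556: (1/2)(186 - 28)(25.5556 - 8) = 1386.8889.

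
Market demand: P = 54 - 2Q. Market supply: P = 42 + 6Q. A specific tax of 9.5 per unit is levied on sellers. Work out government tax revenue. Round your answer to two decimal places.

Without the tax, 54 - 2Q = 42 + 6Q so Q* = 1.5 and P* = 51.
A tax on sellers shifts supply up by 9.5: 54 - 2Q = 42 + 6Q + 9.5, so Q_t = 0.3125. Buyers pay P_b = 53.375; sellers receive P_s = P_b - 9.5 = 43.875.
Tax revenue = t x Q_t = 9.5 x 0.3125 = 2.9688.

2.97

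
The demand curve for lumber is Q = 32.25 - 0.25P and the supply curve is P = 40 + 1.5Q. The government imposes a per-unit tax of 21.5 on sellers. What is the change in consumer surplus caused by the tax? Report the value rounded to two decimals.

Rewriting demand in inverse form: P = 129 - 4Q.
Without the tax, 129 - 4Q = 40 + 1.5Q so Q* = 16.1818 and P* = 64.2727.
With the tax, sellers need 21.5 more per unit: 129 - 4Q = 40 + 1.5Q + 21.5, so Q_t = 12.2727. Buyers pay P_b = 79.9091; sellers receive P_s = P_b - 21.5 = 58.4091.
Consumers lose the trapezoid between P* and P_b out to Q_t plus the triangle from Q_t to Q*: change in CS = 301.2397 - 523.7025 = -222.4628.

-222.46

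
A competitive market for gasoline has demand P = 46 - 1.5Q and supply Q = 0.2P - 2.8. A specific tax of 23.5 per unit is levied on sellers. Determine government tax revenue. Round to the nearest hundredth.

30.73

Rewriting supply in inverse form: P = 14 + 5Q.
Pre-tax equilibrium: 46 - 1.5Q = 14 + 5Q gives Q* = 4.9231, P* = 38.6154.
A tax on sellers shifts supply up by 23.5: 46 - 1.5Q = 14 + 5Q + 23.5, so Q_t = 1.3077. Buyers pay P_b = 44.0385; sellers receive P_s = P_b - 23.5 = 20.5385.
Tax revenue = t x Q_t = 23.5 x 1.3077 = 30.7308.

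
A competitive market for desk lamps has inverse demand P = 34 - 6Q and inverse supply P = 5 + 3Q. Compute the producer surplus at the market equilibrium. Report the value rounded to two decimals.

15.57

Setting demand equal to supply, 29 = 9Q, so Q* = 3.2222 and P* = 14.6667.
Producer surplus is the triangle above supply below P*: (1/2)(3.2222)(14.6667 - 5) = (1/2)(3.2222)(9.6667) = 15.5741.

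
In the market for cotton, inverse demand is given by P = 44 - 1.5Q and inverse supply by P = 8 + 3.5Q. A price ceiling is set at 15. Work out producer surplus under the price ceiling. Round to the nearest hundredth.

Without the control, 44 - 1.5Q = 8 + 3.5Q so Q* = 7.2 and P* = 33.2.
At P = 15, sellers supply (15 - 8)/3.5 = 2 while buyers want more, so the quantity traded is 2 at price 15.
PS is the triangle above supply below 15: (1/2)(2)(15 - 8) = 7.

7.00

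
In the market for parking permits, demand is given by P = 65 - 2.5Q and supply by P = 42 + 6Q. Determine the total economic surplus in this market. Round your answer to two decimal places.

Equilibrium: 65 - 2.5Q = 42 + 6Q, so Q* = 2.7059 and P* = 58.2353.
Total surplus is the full triangle between the curves from 0 to Q*: (1/2)(2.7059)(65 - 42) = 31.1176.

31.12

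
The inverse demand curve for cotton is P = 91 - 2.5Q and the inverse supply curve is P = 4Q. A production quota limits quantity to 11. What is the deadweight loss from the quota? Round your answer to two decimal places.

29.25

Without the quota, 91 - 2.5Q = 4Q gives Q* = 14.
At Q = 11 the demand price is 91 - 2.5(11) = 63.5 and the supply price is 0 + 4(11) = 44.
DWL = (1/2)(gap between curves at 11) x (Q* - 11) = (1/2)(19.5)(3) = 29.25.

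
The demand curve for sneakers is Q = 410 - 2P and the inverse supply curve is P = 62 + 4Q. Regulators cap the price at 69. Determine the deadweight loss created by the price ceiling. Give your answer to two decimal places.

2028.75

Rewriting demand in inverse form: P = 205 - 0.5Q.
Without the control, 205 - 0.5Q = 62 + 4Q so Q* = 31.7778 and P* = 189.1111.
At the ceiling price 69, quantity supplied is (69 - 62)/4 = 1.75; supply is the short side, so Q = 1.75 trades at P = 69.
At Q = 1.75 the demand price is 204.125 and the supply price is 69. Deadweight loss is the triangle between the curves from 1.75 to 31.7778: (1/2)(204.125 - 69)(31.7778 - 1.75) = 2028.7517.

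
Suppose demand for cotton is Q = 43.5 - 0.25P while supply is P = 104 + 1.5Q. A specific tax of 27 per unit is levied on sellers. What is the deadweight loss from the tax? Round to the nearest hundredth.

66.27

Rewriting demand in inverse form: P = 174 - 4Q.
Pre-tax equilibrium: 174 - 4Q = 104 + 1.5Q gives Q* = 12.7273, P* = 123.0909.
With the tax, sellers need 27 more per unit: 174 - 4Q = 104 + 1.5Q + 27, so Q_t = 7.8182. Buyers pay P_b = 142.7273; sellers receive P_s = P_b - 27 = 115.7273.
The welfare triangle lost has base Q* - Q_t = 4.9091 and height t = 27, so DWL = (1/2)(4.9091)(27) = 66.2727.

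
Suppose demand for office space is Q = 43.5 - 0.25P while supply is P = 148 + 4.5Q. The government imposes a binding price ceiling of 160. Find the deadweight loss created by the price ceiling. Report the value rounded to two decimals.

0.65

Rewriting demand in inverse form: P = 174 - 4Q.
Without the control, 174 - 4Q = 148 + 4.5Q so Q* = 3.0588 and P* = 161.7647.
At P = 160, sellers supply (160 - 148)/4.5 = 2.6667 while buyers want more, so the quantity traded is 2.6667 at price 160.
At Q = 2.6667 the demand price is 163.3333 and the supply price is 160. Deadweight loss is the triangle between the curves from 2.6667 to 3.0588: (1/2)(163.3333 - 160)(3.0588 - 2.6667) = 0.6536.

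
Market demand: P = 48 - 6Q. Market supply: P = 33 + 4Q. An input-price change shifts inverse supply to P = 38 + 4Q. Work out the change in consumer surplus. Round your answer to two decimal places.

Initial equilibrium: Q_0 = 1.5, P_0 = 39; CS_0 = (1/2)(1.5)(9) = 6.75, PS_0 = (1/2)(1.5)(6) = 4.5.
New equilibrium: 48 - 6Q = 38 + 4Q gives Q_1 = 1, P_1 = 42; CS_1 = 3, PS_1 = 2.
Change in consumer surplus = 3 - 6.75 = -3.75.

-3.75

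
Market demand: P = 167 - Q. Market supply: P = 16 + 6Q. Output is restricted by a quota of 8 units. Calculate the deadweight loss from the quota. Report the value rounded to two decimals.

644.64

Without the quota, 167 - Q = 16 + 6Q gives Q* = 21.5714.
At Q = 8 the demand price is 167 - (8) = 159 and the supply price is 16 + 6(8) = 64.
Deadweight loss is the triangle between the curves from 8 to 21.5714: (1/2)(159 - 64)(21.5714 - 8) = 644.6429.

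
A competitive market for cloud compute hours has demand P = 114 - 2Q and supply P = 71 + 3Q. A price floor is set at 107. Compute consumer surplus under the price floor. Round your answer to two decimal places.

Free-market equilibrium: 114 - 2Q = 71 + 3Q gives Q* = 8.6, P* = 96.8.
At the floor price 107, quantity demanded is (114 - 107)/2 = 3.5; demand is the short side, so Q = 3.5 trades at P = 107.
CS is the triangle under demand above 107: (1/2)(3.5)(114 - 107) = 12.25.

12.25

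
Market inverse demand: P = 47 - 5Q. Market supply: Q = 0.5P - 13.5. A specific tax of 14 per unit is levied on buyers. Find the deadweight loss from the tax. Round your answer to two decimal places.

14.00

Rewriting supply in inverse form: P = 27 + 2Q.
Without the tax, 47 - 5Q = 27 + 2Q so Q* = 2.8571 and P* = 32.7143.
A tax on buyers shifts demand down by 14: (47 - 14) - 5Q = 27 + 2Q, so Q_t = 0.8571. Buyers pay P_b = 42.7143; sellers receive P_s = P_b - 14 = 28.7143.
The welfare triangle lost has base Q* - Q_t = 2 and height t = 14, so DWL = (1/2)(2)(14) = 14.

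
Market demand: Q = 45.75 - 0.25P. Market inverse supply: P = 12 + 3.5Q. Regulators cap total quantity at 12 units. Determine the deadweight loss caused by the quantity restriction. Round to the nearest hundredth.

437.40

Rewriting demand in inverse form: P = 183 - 4Q.
Unrestricted equilibrium: Q* = (183 - 12)/(4 + 3.5) = 22.8.
At Q = 12 the demand price is 183 - 4(12) = 135 and the supply price is 12 + 3.5(12) = 54.
Deadweight loss is the triangle between the curves from 12 to 22.8: (1/2)(135 - 54)(22.8 - 12) = 437.4.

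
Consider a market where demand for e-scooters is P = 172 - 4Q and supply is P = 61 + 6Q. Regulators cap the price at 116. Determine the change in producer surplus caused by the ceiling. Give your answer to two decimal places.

-117.55

Free-market equilibrium: 172 - 4Q = 61 + 6Q gives Q* = 11.1, P* = 127.6.
At the ceiling price 116, quantity supplied is (116 - 61)/6 = 9.1667; supply is the short side, so Q = 9.1667 trades at P = 116.
PS goes from (1/2)(11.1)(66.6) = 369.63 to 252.0833 (computed as (116 - 61)(9.1667) - (1/2)(6)(9.1667)^2), a change of -117.5467.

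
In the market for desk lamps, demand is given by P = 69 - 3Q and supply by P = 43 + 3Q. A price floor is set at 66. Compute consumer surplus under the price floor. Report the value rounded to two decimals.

Free-market equilibrium: 69 - 3Q = 43 + 3Q gives Q* = 4.3333, P* = 56.
At the floor price 66, quantity demanded is (69 - 66)/3 = 1; demand is the short side, so Q = 1 trades at P = 66.
CS is the triangle under demand above 66: (1/2)(1)(69 - 66) = 1.5.

1.50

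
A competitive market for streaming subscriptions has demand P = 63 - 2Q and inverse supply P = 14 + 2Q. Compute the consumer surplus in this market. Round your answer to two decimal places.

Equilibrium: 63 - 2Q = 14 + 2Q, so Q* = 12.25 and P* = 38.5.
The demand choke price is 63, so CS = (1/2)(Q*)(63 - P*) = (1/2)(12.25)(24.5) = 150.0625.

150.06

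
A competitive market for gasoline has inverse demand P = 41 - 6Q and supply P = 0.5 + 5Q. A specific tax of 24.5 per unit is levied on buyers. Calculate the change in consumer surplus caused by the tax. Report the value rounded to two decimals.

-34.32

Without the tax, 41 - 6Q = 0.5 + 5Q so Q* = 3.6818 and P* = 18.9091.
A tax on buyers shifts demand down by 24.5: (41 - 24.5) - 6Q = 0.5 + 5Q, so Q_t = 1.4545. Buyers pay P_b = 32.2727; sellers receive P_s = P_b - 24.5 = 7.7727.
CS falls from (1/2)(3.6818)(22.0909) = 40.6674 to (1/2)(1.4545)(8.7273) = 6.3471, a change of -34.3202.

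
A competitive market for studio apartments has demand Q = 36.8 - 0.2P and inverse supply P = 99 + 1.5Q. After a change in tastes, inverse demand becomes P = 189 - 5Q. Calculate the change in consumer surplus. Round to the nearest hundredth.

51.78

Rewriting demand in inverse form: P = 184 - 5Q.
Initial equilibrium: Q_0 = 13.0769, P_0 = 118.6154; CS_0 = (1/2)(13.0769)(65.3846) = 427.5148, PS_0 = (1/2)(13.0769)(19.6154) = 128.2544.
New equilibrium: 189 - 5Q = 99 + 1.5Q gives Q_1 = 13.8462, P_1 = 119.7692; CS_1 = 479.2899, PS_1 = 143.787.
Change in consumer surplus = 479.2899 - 427.5148 = 51.7751.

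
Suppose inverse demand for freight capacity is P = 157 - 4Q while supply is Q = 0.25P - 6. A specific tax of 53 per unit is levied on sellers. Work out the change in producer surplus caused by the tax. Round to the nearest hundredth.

-352.78

Rewriting supply in inverse form: P = 24 + 4Q.
Pre-tax equilibrium: 157 - 4Q = 24 + 4Q gives Q* = 16.625, P* = 90.5.
A tax on sellers shifts supply up by 53: 157 - 4Q = 24 + 4Q + 53, so Q_t = 10. Buyers pay P_b = 117; sellers receive P_s = P_b - 53 = 64.
Producers lose the trapezoid between P_s and P* out to Q_t plus the triangle from Q_t to Q*: change in PS = 200 - 552.7812 = -352.7812.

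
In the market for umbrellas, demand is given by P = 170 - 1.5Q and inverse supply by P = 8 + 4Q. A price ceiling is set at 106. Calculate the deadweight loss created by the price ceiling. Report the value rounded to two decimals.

67.51

Without the control, 170 - 1.5Q = 8 + 4Q so Q* = 29.4545 and P* = 125.8182.
At P = 106, sellers supply (106 - 8)/4 = 24.5 while buyers want more, so the quantity traded is 24.5 at price 106.
The lost-trades triangle has base Q* - 24.5 = 4.9545 and height equal to the gap between the curves at Q = 24.5, which is 133.25 - 106 = 27.25. DWL = (1/2)(4.9545)(27.25) = 67.5057.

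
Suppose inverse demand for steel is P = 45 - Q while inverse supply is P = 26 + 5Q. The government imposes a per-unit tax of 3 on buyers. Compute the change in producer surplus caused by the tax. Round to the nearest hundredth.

Pre-tax equilibrium: 45 - Q = 26 + 5Q gives Q* = 3.1667, P* = 41.8333.
With the tax, buyers' net willingness to pay falls by 3: (45 - 3) - Q = 26 + 5Q, so Q_t = 2.6667. Buyers pay P_b = 42.3333; sellers receive P_s = P_b - 3 = 39.3333.
Producers lose the trapezoid between P_s and P* out to Q_t plus the triangle from Q_t to Q*: change in PS = 17.7778 - 25.0694 = -7.2917.

-7.29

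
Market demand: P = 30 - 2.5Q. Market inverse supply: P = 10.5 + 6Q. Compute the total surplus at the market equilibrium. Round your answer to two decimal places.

Set 30 - 2.5Q = 10.5 + 6Q, which gives 19.5 = 8.5Q, so Q* = 2.2941 and P* = 30 - 2.5(2.2941) = 24.2647.
Total surplus is the full triangle between the curves from 0 to Q*: (1/2)(2.2941)(30 - 10.5) = 22.3676.

22.37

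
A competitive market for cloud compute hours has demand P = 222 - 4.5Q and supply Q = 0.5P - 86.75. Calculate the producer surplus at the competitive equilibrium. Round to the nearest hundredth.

55.67

Rewriting supply in inverse form: P = 173.5 + 2Q.
Set 222 - 4.5Q = 173.5 + 2Q, which gives 48.5 = 6.5Q, so Q* = 7.4615 and P* = 222 - 4.5(7.4615) = 188.4231.
The supply curve's price intercept is 173.5, so PS = (1/2)(Q*)(P* - 173.5) = (1/2)(7.4615)(14.9231) = 55.6746.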